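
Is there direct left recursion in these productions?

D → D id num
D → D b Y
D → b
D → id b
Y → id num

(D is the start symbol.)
Direct left recursion occurs when N → N α for some non-terminal N (the right-hand side begins with the left-hand side itself).

D → D id num: LEFT RECURSIVE (starts with D)
D → D b Y: LEFT RECURSIVE (starts with D)
D → b: starts with b
D → id b: starts with id
Y → id num: starts with id

The grammar has direct left recursion on: D.

Answer: Yes, D is left-recursive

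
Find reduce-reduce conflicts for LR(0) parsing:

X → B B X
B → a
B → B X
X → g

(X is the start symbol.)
Yes — I7: [B → B X .] vs [X → B B X .]

Augment with X' → X and build the canonical LR(0) collection (I0 = CLOSURE({[X' → . X]}), then GOTO on every symbol after a dot until no new states appear). It has 8 states:
  I0: { [B → . B X], [B → . a], [X → . B B X], [X → . g], [X' → . X] }  — shift
  I1: { [B → . B X], [B → . a], [B → B . X], [X → . B B X], [X → . g], [X → B . B X] }  — shift
  I2: { [X' → X .] }  — accept
  I3: { [B → a .] }  — reduce
  I4: { [X → g .] }  — reduce
  I5: { [B → . B X], [B → . a], [B → B . X], [X → . B B X], [X → . g], [X → B . B X], [X → B B . X] }  — shift
  I6: { [B → B X .] }  — reduce
  I7: { [B → B X .], [X → B B X .] }  — 2 reduces

I7 contains complete items [B → B X .], [X → B B X .] — reduce-reduce conflict.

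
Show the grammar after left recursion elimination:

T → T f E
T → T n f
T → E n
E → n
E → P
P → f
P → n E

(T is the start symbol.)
T is directly left-recursive. The standard transformation for
  A → A α₁ | ... | A α_m | β₁ | ... | β_n
is
  A  → β₁ A' | ... | β_n A'
  A' → α₁ A' | ... | α_m A' | ε

T → E n becomes T → E n T'
T → T f E becomes T' → f E T'
T → T n f becomes T' → n f T'
Add T' → ε

Productions for other non-terminals are unchanged:
  E → n
  E → P
  P → f
  P → n E

Resulting grammar:
T → E n T'
T' → f E T'
T' → n f T'
T' → ε
E → n
E → P
P → f
P → n E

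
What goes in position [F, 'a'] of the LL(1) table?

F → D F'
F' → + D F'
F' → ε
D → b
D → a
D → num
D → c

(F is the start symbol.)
F → D F'

To find M[F, 'a'], we find productions for F where 'a' is in the predict set (PREDICT(N → α) = (FIRST(α) \ {ε}) ∪ (FOLLOW(N) if α ⇒* ε)).

Relevant sets:
  FIRST(D) = { 'a', 'b', 'c', 'num' }

F → D F': PREDICT = { 'a', 'b', 'c', 'num' }
  'a' is in predict set, so this production goes in M[F, 'a']

M[F, 'a'] = F → D F'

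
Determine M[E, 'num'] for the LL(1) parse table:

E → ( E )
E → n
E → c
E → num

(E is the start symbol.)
E → num

To find M[E, 'num'], we find productions for E where 'num' is in the predict set (PREDICT(N → α) = (FIRST(α) \ {ε}) ∪ (FOLLOW(N) if α ⇒* ε)).

E → ( E ): PREDICT = { '(' }
E → n: PREDICT = { 'n' }
E → c: PREDICT = { 'c' }
E → num: PREDICT = { 'num' }
  'num' is in predict set, so this production goes in M[E, 'num']

M[E, 'num'] = E → num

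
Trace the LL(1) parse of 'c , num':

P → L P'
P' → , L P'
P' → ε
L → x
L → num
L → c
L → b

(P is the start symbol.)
Stack is shown with the top on the left.

Stack     Input      Action
---------------------------
P $       c , num $  output P → L P'
L P' $    c , num $  output L → c
c P' $    c , num $  match 'c'
P' $      , num $    output P' → , L P'
, L P' $  , num $    match ','
L P' $    num $      output L → num
num P' $  num $      match 'num'
P' $      $          output P' → ε
$         $          accept

The string is accepted.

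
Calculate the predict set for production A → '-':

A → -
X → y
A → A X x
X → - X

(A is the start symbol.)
PREDICT(A → '-') = (FIRST(RHS) \ {ε}) ∪ (FOLLOW(A) if ε ∈ FIRST(RHS), i.e. RHS ⇒* ε)
FIRST('-') = { '-' }
ε ∉ FIRST('-'), so FOLLOW(A) is not added.
PREDICT(A → '-') = { '-' }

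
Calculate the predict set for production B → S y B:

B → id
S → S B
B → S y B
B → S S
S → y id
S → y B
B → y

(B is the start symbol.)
{ 'y' }

PREDICT(B → S y B) = (FIRST(RHS) \ {ε}) ∪ (FOLLOW(B) if ε ∈ FIRST(RHS), i.e. RHS ⇒* ε)
FIRST(S) = { 'y' }
FIRST(S y B) = { 'y' }
ε ∉ FIRST(S y B), so FOLLOW(B) is not added.
PREDICT(B → S y B) = { 'y' }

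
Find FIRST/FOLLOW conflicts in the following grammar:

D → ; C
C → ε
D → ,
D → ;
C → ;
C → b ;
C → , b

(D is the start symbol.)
No FIRST/FOLLOW conflicts.

Nullable non-terminals: C.

C: nullable alternative(s) C → ε; FOLLOW(C) = { $ }
  C → ε: FIRST \ {ε} = { } — this is the only nullable alternative, skip
  C → ;: FIRST \ {ε} = { ';' } — disjoint from FOLLOW(C)
  C → b ;: FIRST \ {ε} = { 'b' } — disjoint from FOLLOW(C)
  C → , b: FIRST \ {ε} = { ',' } — disjoint from FOLLOW(C)

D has no nullable alternative, so no FIRST/FOLLOW check is needed there.

No FIRST/FOLLOW conflicts found.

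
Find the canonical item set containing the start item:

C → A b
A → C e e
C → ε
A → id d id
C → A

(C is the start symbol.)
{ [A → . C e e], [A → . id d id], [C → . A b], [C → . A], [C → .], [C' → . C] }

First, augment the grammar with C' → C
I₀ = CLOSURE({ [C' → . C] }):
  [C' → . C] has the dot before C: add [C → . A b], [C → .], [C → . A]
  [C → . A b] has the dot before A: add [A → . C e e], [A → . id d id]
No further items can be added.

I₀ = { [A → . C e e], [A → . id d id], [C → . A b], [C → . A], [C → .], [C' → . C] }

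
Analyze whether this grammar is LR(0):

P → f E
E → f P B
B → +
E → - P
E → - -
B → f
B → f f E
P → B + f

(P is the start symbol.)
Augment with P' → P and build the canonical LR(0) collection (I0 = CLOSURE({[P' → . P]}), then GOTO on every symbol after a dot until no new states appear). It has 21 states:
  I0: { [B → . +], [B → . f f E], [B → . f], [P → . B + f], [P → . f E], [P' → . P] }  — shift
  I1: { [B → + .] }  — reduce
  I2: { [P → B . + f] }  — shift
  I3: { [P' → P .] }  — accept
  I4: { [B → f . f E], [B → f .], [E → . - -], [E → . - P], [E → . f P B], [P → f . E] }  — shift, reduce
  I5: { [B → . +], [B → . f f E], [B → . f], [E → - . -], [E → - . P], [P → . B + f], [P → . f E] }  — shift
  I6: { [P → f E .] }  — reduce
  I7: { [B → . +], [B → . f f E], [B → . f], [B → f f . E], [E → . - -], [E → . - P], [E → . f P B], [E → f . P B], [P → . B + f], [P → . f E] }  — shift
  I8: { [B → f f E .] }  — reduce
  I9: { [B → . +], [B → . f f E], [B → . f], [E → f P . B] }  — shift
  I10: { [B → . +], [B → . f f E], [B → . f], [B → f . f E], [B → f .], [E → . - -], [E → . - P], [E → . f P B], [E → f . P B], [P → . B + f], [P → . f E], [P → f . E] }  — shift, reduce
  I11: { [B → . +], [B → . f f E], [B → . f], [B → f . f E], [B → f .], [B → f f . E], [E → . - -], [E → . - P], [E → . f P B], [E → f . P B], [P → . B + f], [P → . f E], [P → f . E] }  — shift, reduce
  I12: { [B → f f E .], [P → f E .] }  — 2 reduces
  I13: { [E → f P B .] }  — reduce
  I14: { [B → f . f E], [B → f .] }  — shift, reduce
  I15: { [B → f f . E], [E → . - -], [E → . - P], [E → . f P B] }  — shift
  I16: { [B → . +], [B → . f f E], [B → . f], [E → f . P B], [P → . B + f], [P → . f E] }  — shift
  I17: { [E → - - .] }  — reduce
  I18: { [E → - P .] }  — reduce
  I19: { [P → B + . f] }  — shift
  I20: { [P → B + f .] }  — reduce

Conflict in state I4:
  Shift-reduce conflict between [B → f .] and [B → f . f E]
So the grammar is NOT LR(0).

Answer: No. Shift-reduce conflict between [B → f .] and [B → f . f E]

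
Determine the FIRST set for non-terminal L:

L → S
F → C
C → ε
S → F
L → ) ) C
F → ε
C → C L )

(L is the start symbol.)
{ ')', ε }

FIRST sets of the other non-terminals involved (by the same procedure, iterated to a fixed point):
  FIRST(S) = { ')', ε }

From L → S:
  - S is a non-terminal: add FIRST(S) \ {ε} = { ')' }
    S is nullable and nothing follows, so the whole right-hand side can vanish: ε ∈ FIRST(L)
From L → ) ) C:
  - ')' is a terminal: add ')' and stop

Collecting: FIRST(L) = { ')', ε }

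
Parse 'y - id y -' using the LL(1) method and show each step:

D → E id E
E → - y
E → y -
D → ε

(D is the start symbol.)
Stack is shown with the top on the left.

Stack       Input         Action
--------------------------------
D $         y - id y - $  output D → E id E
E id E $    y - id y - $  output E → y -
y - id E $  y - id y - $  match 'y'
- id E $    - id y - $    match '-'
id E $      id y - $      match 'id'
E $         y - $         output E → y -
y - $       y - $         match 'y'
- $         - $           match '-'
$           $             accept

The string is accepted.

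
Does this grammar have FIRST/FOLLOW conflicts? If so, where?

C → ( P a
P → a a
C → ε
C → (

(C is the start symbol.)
No FIRST/FOLLOW conflicts.

Nullable non-terminals: C.

C: nullable alternative(s) C → ε; FOLLOW(C) = { $ }
  C → ( P a: FIRST \ {ε} = { '(' } — disjoint from FOLLOW(C)
  C → ε: FIRST \ {ε} = { } — this is the only nullable alternative, skip
  C → (: FIRST \ {ε} = { '(' } — disjoint from FOLLOW(C)

P has no nullable alternative, so no FIRST/FOLLOW check is needed there.

No FIRST/FOLLOW conflicts found.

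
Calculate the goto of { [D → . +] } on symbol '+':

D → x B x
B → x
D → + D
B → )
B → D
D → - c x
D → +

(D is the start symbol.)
GOTO(I, '+') = CLOSURE({ [A → αX.β] : [A → α.Xβ] ∈ I, X = '+' })

Items with dot before '+', with the dot advanced:
  [D → . +] → [D → + .]
Closure adds nothing (no advanced item has the dot before a non-terminal).

GOTO = { [D → + .] }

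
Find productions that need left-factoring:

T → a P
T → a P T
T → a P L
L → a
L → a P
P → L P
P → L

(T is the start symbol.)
Yes, T has productions with common prefix 'a P'; L has productions with common prefix 'a'; P has productions with common prefix 'L'

Left-factoring is needed when two productions for the same non-terminal
share a common prefix on the right-hand side.

Productions for T:
  T → a P
  T → a P T
  T → a P L
Productions for L:
  L → a
  L → a P
Productions for P:
  P → L P
  P → L

Found common prefix 'a P' in productions for T
Found common prefix 'a' in productions for L
Found common prefix 'L' in productions for P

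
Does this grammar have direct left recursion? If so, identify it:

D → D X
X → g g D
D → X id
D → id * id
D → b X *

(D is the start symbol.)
D → D X: LEFT RECURSIVE (starts with D)
X → g g D: starts with g
D → X id: starts with X
D → id * id: starts with id
D → b X *: starts with b

The grammar has direct left recursion on: D.

Answer: Yes, D is left-recursive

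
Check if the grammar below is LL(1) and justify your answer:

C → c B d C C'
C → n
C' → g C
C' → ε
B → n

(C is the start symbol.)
Relevant sets:
  FOLLOW(C') = { $, 'g' }

For C:
  PREDICT(C → c B d C C') = { 'c' }
  PREDICT(C → n) = { 'n' }
For C':
  PREDICT(C' → g C) = { 'g' }
  PREDICT(C' → ε) = { $, 'g' }
B has a single production, so nothing to check there.

Conflict found: Predict set conflict for C': { 'g' }
The grammar is NOT LL(1).

Answer: No. Predict set conflict for C': { 'g' }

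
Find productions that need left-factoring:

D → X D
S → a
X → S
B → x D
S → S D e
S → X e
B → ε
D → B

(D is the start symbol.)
No, left-factoring is not needed

Left-factoring is needed when two productions for the same non-terminal
share a common prefix on the right-hand side.

Productions for D:
  D → X D
  D → B
Productions for S:
  S → a
  S → S D e
  S → X e
Productions for B:
  B → x D
  B → ε

No common prefixes found.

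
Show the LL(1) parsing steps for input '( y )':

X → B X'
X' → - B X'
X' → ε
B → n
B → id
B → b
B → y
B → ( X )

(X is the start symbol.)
LL(1) parsing maintains a stack (initially the start symbol over $) and the input. At each step: if the stack top is a terminal, match it against the current input token; if it is a non-terminal N, replace it with the RHS of M[N, lookahead] (the unique production whose predict set contains the lookahead).

Stack is shown with the top on the left.

Stack        Input    Action
----------------------------
X $          ( y ) $  output X → B X'
B X' $       ( y ) $  output B → ( X )
( X ) X' $   ( y ) $  match '('
X ) X' $     y ) $    output X → B X'
B X' ) X' $  y ) $    output B → y
y X' ) X' $  y ) $    match 'y'
X' ) X' $    ) $      output X' → ε
) X' $       ) $      match ')'
X' $         $        output X' → ε
$            $        accept

The string is accepted.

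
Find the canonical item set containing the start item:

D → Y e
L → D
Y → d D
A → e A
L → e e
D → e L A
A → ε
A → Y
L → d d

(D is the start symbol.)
{ [D → . Y e], [D → . e L A], [D' → . D], [Y → . d D] }

First, augment the grammar with D' → D
I₀ = CLOSURE({ [D' → . D] }):
  [D' → . D] has the dot before D: add [D → . Y e], [D → . e L A]
  [D → . Y e] has the dot before Y: add [Y → . d D]
No further items can be added.

I₀ = { [D → . Y e], [D → . e L A], [D' → . D], [Y → . d D] }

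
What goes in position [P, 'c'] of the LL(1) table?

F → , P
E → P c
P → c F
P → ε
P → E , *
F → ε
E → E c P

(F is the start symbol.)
P → c F, P → ε, P → E , *

To find M[P, 'c'], we find productions for P where 'c' is in the predict set (PREDICT(N → α) = (FIRST(α) \ {ε}) ∪ (FOLLOW(N) if α ⇒* ε)).

Relevant sets:
  FIRST(E) = { 'c' }
  FOLLOW(P) = { $, ',', 'c' }

P → c F: PREDICT = { 'c' }
  'c' is in predict set, so this production goes in M[P, 'c']
P → ε: PREDICT = { $, ',', 'c' }
  'c' is in predict set, so this production goes in M[P, 'c']
P → E , *: PREDICT = { 'c' }
  'c' is in predict set, so this production goes in M[P, 'c']

M[P, 'c'] = P → c F, P → ε, P → E , *  (a multiply-defined cell — the grammar is not LL(1))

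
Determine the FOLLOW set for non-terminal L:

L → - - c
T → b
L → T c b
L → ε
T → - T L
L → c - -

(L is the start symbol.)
{ $, '-', 'b', 'c' }

To compute FOLLOW(L), find every occurrence of L on a right-hand side N → α L β: add FIRST(β) \ {ε}, and if β is empty or nullable also add FOLLOW(N). Iterate to a fixed point.

L is the start symbol, so $ ∈ FOLLOW(L).
In T → - T L: L is at the end, add FOLLOW(T)

The FOLLOW sets referred to above (computed the same way, to a fixed point):
  FOLLOW(T) = { '-', 'b', 'c' }

Taking the union: FOLLOW(L) = { $, '-', 'b', 'c' }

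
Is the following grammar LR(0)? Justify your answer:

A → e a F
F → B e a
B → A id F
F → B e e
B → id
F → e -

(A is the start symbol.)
Augment with A' → A and build the canonical LR(0) collection (I0 = CLOSURE({[A' → . A]}), then GOTO on every symbol after a dot until no new states appear). It has 15 states:
  I0: { [A → . e a F], [A' → . A] }  — shift
  I1: { [A' → A .] }  — accept
  I2: { [A → e . a F] }  — shift
  I3: { [A → . e a F], [A → e a . F], [B → . A id F], [B → . id], [F → . B e a], [F → . B e e], [F → . e -] }  — shift
  I4: { [B → A . id F] }  — shift
  I5: { [F → B . e a], [F → B . e e] }  — shift
  I6: { [A → e a F .] }  — reduce
  I7: { [A → e . a F], [F → e . -] }  — shift
  I8: { [B → id .] }  — reduce
  I9: { [F → e - .] }  — reduce
  I10: { [F → B e . a], [F → B e . e] }  — shift
  I11: { [F → B e a .] }  — reduce
  I12: { [F → B e e .] }  — reduce
  I13: { [A → . e a F], [B → . A id F], [B → . id], [B → A id . F], [F → . B e a], [F → . B e e], [F → . e -] }  — shift
  I14: { [B → A id F .] }  — reduce

Every state is either a pure shift/goto state or contains exactly one complete item and nothing to shift — no conflicts. The grammar is LR(0).

Answer: Yes, the grammar is LR(0)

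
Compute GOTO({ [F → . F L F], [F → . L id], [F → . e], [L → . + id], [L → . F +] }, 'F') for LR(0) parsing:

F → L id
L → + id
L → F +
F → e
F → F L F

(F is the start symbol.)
GOTO(I, 'F') = CLOSURE({ [A → αX.β] : [A → α.Xβ] ∈ I, X = 'F' })

Items with dot before 'F', with the dot advanced:
  [F → . F L F] → [F → F . L F]
  [L → . F +] → [L → F . +]
Closure of the advanced items:
  [F → F . L F] has the dot before L: add [L → . + id], [L → . F +]
  [L → . F +] has the dot before F: add [F → . L id], [F → . e], [F → . F L F]

GOTO = { [F → . F L F], [F → . L id], [F → . e], [F → F . L F], [L → . + id], [L → . F +], [L → F . +] }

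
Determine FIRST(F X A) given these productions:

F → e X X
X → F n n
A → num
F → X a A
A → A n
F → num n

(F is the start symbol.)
FIRST sets of the non-terminals involved (from the grammar, by fixed-point iteration):
  FIRST(F) = { 'e', 'num' }

To compute FIRST(F X A), process the symbols left to right:
Symbol F is a non-terminal. Add FIRST(F) \ {ε} = { 'e', 'num' }
F is not nullable (ε ∉ FIRST(F)), so stop here.
FIRST(F X A) = { 'e', 'num' }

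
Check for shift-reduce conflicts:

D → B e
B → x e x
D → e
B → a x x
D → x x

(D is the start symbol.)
Augment with D' → D and build the canonical LR(0) collection (I0 = CLOSURE({[D' → . D]}), then GOTO on every symbol after a dot until no new states appear). It has 12 states:
  I0: { [B → . a x x], [B → . x e x], [D → . B e], [D → . e], [D → . x x], [D' → . D] }  — shift
  I1: { [D → B . e] }  — shift
  I2: { [D' → D .] }  — accept
  I3: { [B → a . x x] }  — shift
  I4: { [D → e .] }  — reduce
  I5: { [B → x . e x], [D → x . x] }  — shift
  I6: { [B → x e . x] }  — shift
  I7: { [D → x x .] }  — reduce
  I8: { [B → x e x .] }  — reduce
  I9: { [B → a x . x] }  — shift
  I10: { [B → a x x .] }  — reduce
  I11: { [D → B e .] }  — reduce

No state contains both a complete item and a shift item.

Answer: No shift-reduce conflicts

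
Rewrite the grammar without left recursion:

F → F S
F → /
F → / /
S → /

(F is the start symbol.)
F → / F'
F → / / F'
F' → S F'
F' → ε
S → /

F is directly left-recursive. The standard transformation for
  A → A α₁ | ... | A α_m | β₁ | ... | β_n
is
  A  → β₁ A' | ... | β_n A'
  A' → α₁ A' | ... | α_m A' | ε

F → / becomes F → / F'
F → / / becomes F → / / F'
F → F S becomes F' → S F'
Add F' → ε

Productions for other non-terminals are unchanged:
  S → /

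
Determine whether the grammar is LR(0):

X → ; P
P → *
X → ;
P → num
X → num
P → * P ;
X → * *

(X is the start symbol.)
No. Shift-reduce conflict between [X → ; .] and [P → . *]

Augment with X' → X and build the canonical LR(0) collection (I0 = CLOSURE({[X' → . X]}), then GOTO on every symbol after a dot until no new states appear). It has 11 states:
  I0: { [X → . * *], [X → . ; P], [X → . ;], [X → . num], [X' → . X] }  — shift
  I1: { [X → * . *] }  — shift
  I2: { [P → . * P ;], [P → . *], [P → . num], [X → ; . P], [X → ; .] }  — shift, reduce
  I3: { [X' → X .] }  — accept
  I4: { [X → num .] }  — reduce
  I5: { [P → * . P ;], [P → * .], [P → . * P ;], [P → . *], [P → . num] }  — shift, reduce
  I6: { [X → ; P .] }  — reduce
  I7: { [P → num .] }  — reduce
  I8: { [P → * P . ;] }  — shift
  I9: { [P → * P ; .] }  — reduce
  I10: { [X → * * .] }  — reduce

Conflict in state I2:
  Shift-reduce conflict between [X → ; .] and [P → . *]
So the grammar is NOT LR(0).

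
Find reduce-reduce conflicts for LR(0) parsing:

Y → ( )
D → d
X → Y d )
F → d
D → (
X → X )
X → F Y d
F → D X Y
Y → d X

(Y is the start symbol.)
A reduce-reduce conflict occurs when an LR(0) state has two complete items [A → α .] and [B → β .] — both call for a reduction, and with no lookahead the parser cannot choose between them.

Augment with Y' → Y and build the canonical LR(0) collection (I0 = CLOSURE({[Y' → . Y]}), then GOTO on every symbol after a dot until no new states appear). It has 18 states:
  I0: { [Y → . ( )], [Y → . d X], [Y' → . Y] }  — shift
  I1: { [Y → ( . )] }  — shift
  I2: { [Y' → Y .] }  — accept
  I3: { [D → . (], [D → . d], [F → . D X Y], [F → . d], [X → . F Y d], [X → . X )], [X → . Y d )], [Y → . ( )], [Y → . d X], [Y → d . X] }  — shift
  I4: { [D → ( .], [Y → ( . )] }  — shift, reduce
  I5: { [D → . (], [D → . d], [F → . D X Y], [F → . d], [F → D . X Y], [X → . F Y d], [X → . X )], [X → . Y d )], [Y → . ( )], [Y → . d X] }  — shift
  I6: { [X → F . Y d], [Y → . ( )], [Y → . d X] }  — shift
  I7: { [X → X . )], [Y → d X .] }  — shift, reduce
  I8: { [X → Y . d )] }  — shift
  I9: { [D → . (], [D → . d], [D → d .], [F → . D X Y], [F → . d], [F → d .], [X → . F Y d], [X → . X )], [X → . Y d )], [Y → . ( )], [Y → . d X], [Y → d . X] }  — shift, 2 reduces
  I10: { [X → Y d . )] }  — shift
  I11: { [X → Y d ) .] }  — reduce
  I12: { [X → X ) .] }  — reduce
  I13: { [X → F Y . d] }  — shift
  I14: { [X → F Y d .] }  — reduce
  I15: { [F → D X . Y], [X → X . )], [Y → . ( )], [Y → . d X] }  — shift
  I16: { [F → D X Y .] }  — reduce
  I17: { [Y → ( ) .] }  — reduce

I9 contains complete items [D → d .], [F → d .] — reduce-reduce conflict.

Answer: Yes — I9: [D → d .] vs [F → d .]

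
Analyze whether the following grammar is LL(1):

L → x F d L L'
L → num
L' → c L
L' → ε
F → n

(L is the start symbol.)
A grammar is LL(1) if for each non-terminal N with multiple productions, the predict sets of those productions are pairwise disjoint, where PREDICT(N → α) = (FIRST(α) \ {ε}) ∪ (FOLLOW(N) if α ⇒* ε).

Relevant sets:
  FOLLOW(L') = { $, 'c' }

For L:
  PREDICT(L → x F d L L') = { 'x' }
  PREDICT(L → num) = { 'num' }
For L':
  PREDICT(L' → c L) = { 'c' }
  PREDICT(L' → ε) = { $, 'c' }
F has a single production, so nothing to check there.

Conflict found: Predict set conflict for L': { 'c' }
The grammar is NOT LL(1).

Answer: No. Predict set conflict for L': { 'c' }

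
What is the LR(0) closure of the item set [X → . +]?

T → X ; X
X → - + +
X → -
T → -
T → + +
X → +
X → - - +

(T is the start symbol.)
{ [X → . +] }

Start with: [X → . +]
The dot precedes the terminal '+', so nothing is added.

CLOSURE = { [X → . +] }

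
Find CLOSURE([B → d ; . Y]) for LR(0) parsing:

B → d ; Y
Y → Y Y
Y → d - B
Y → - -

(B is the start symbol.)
{ [B → d ; . Y], [Y → . - -], [Y → . Y Y], [Y → . d - B] }

To compute CLOSURE, for each item [A → α.Bβ] where B is a non-terminal, add [B → .γ] for all productions B → γ; repeat for the newly added items until nothing changes.

Start with: [B → d ; . Y]
  [B → d ; . Y] has the dot before Y: add [Y → . Y Y], [Y → . d - B], [Y → . - -]
No further items can be added.

CLOSURE = { [B → d ; . Y], [Y → . - -], [Y → . Y Y], [Y → . d - B] }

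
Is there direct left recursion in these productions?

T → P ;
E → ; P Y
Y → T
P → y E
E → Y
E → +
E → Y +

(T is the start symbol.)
Direct left recursion occurs when N → N α for some non-terminal N (the right-hand side begins with the left-hand side itself).

T → P ;: starts with P
E → ; P Y: starts with ';'
Y → T: starts with T
P → y E: starts with y
E → Y: starts with Y
E → +: starts with '+'
E → Y +: starts with Y

No direct left recursion found.

Answer: No direct left recursion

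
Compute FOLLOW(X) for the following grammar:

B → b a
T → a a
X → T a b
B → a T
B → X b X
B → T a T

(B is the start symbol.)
In B → X b X: X is followed by b X, add FIRST(b X) \ {ε} = { 'b' }
In B → X b X: X is at the end, add FOLLOW(B)

The FOLLOW sets referred to above (computed the same way, to a fixed point):
  FOLLOW(B) = { $ }

Taking the union: FOLLOW(X) = { $, 'b' }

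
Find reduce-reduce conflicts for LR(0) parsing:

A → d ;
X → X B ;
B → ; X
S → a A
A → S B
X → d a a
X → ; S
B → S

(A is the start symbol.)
No reduce-reduce conflicts

Augment with A' → A and build the canonical LR(0) collection (I0 = CLOSURE({[A' → . A]}), then GOTO on every symbol after a dot until no new states appear). It has 18 states:
  I0: { [A → . S B], [A → . d ;], [A' → . A], [S → . a A] }  — shift
  I1: { [A' → A .] }  — accept
  I2: { [A → S . B], [B → . ; X], [B → . S], [S → . a A] }  — shift
  I3: { [A → . S B], [A → . d ;], [S → . a A], [S → a . A] }  — shift
  I4: { [A → d . ;] }  — shift
  I5: { [A → d ; .] }  — reduce
  I6: { [S → a A .] }  — reduce
  I7: { [B → ; . X], [X → . ; S], [X → . X B ;], [X → . d a a] }  — shift
  I8: { [A → S B .] }  — reduce
  I9: { [B → S .] }  — reduce
  I10: { [S → . a A], [X → ; . S] }  — shift
  I11: { [B → . ; X], [B → . S], [B → ; X .], [S → . a A], [X → X . B ;] }  — shift, reduce
  I12: { [X → d . a a] }  — shift
  I13: { [X → d a . a] }  — shift
  I14: { [X → d a a .] }  — reduce
  I15: { [X → X B . ;] }  — shift
  I16: { [X → X B ; .] }  — reduce
  I17: { [X → ; S .] }  — reduce

No state contains more than one complete item.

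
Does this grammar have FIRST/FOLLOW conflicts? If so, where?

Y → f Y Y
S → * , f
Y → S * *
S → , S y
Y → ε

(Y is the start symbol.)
Nullable non-terminals: Y.
FIRST sets used below: FIRST(S) = { '*', ',' }

Y: nullable alternative(s) Y → ε; FOLLOW(Y) = { $, '*', ',', 'f' }
  Y → f Y Y: FIRST \ {ε} = { 'f' } — overlaps FOLLOW(Y) on { 'f' }: CONFLICT
  Y → S * *: FIRST \ {ε} = { '*', ',' } — overlaps FOLLOW(Y) on { '*', ',' }: CONFLICT
  Y → ε: FIRST \ {ε} = { } — this is the only nullable alternative, skip

S has no nullable alternative, so no FIRST/FOLLOW check is needed there.

So the grammar has 2 FIRST/FOLLOW conflicts (marked CONFLICT above).

Answer: Yes. Y → f Y Y with FOLLOW(Y) on { 'f' }; Y → S '*' '*' with FOLLOW(Y) on { '*', ',' }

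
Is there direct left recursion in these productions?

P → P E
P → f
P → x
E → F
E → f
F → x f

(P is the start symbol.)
Yes, P is left-recursive

Direct left recursion occurs when N → N α for some non-terminal N (the right-hand side begins with the left-hand side itself).

P → P E: LEFT RECURSIVE (starts with P)
P → f: starts with f
P → x: starts with x
E → F: starts with F
E → f: starts with f
F → x f: starts with x

The grammar has direct left recursion on: P.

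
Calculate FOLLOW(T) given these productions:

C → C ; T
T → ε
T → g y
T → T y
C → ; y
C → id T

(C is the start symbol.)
To compute FOLLOW(T), find every occurrence of T on a right-hand side N → α T β: add FIRST(β) \ {ε}, and if β is empty or nullable also add FOLLOW(N). Iterate to a fixed point.

In C → C ; T: T is at the end, add FOLLOW(C)
In T → T y: T is followed by y, add FIRST(y) \ {ε} = { 'y' }
In C → id T: T is at the end, add FOLLOW(C)

The FOLLOW sets referred to above (computed the same way, to a fixed point):
  FOLLOW(C) = { $, ';' }

Taking the union: FOLLOW(T) = { $, ';', 'y' }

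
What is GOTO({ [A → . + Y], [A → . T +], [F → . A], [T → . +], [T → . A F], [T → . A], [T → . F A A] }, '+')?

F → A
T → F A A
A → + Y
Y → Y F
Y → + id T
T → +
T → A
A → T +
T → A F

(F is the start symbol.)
GOTO(I, '+') = CLOSURE({ [A → αX.β] : [A → α.Xβ] ∈ I, X = '+' })

Items with dot before '+', with the dot advanced:
  [A → . + Y] → [A → + . Y]
  [T → . +] → [T → + .]
Closure of the advanced items:
  [A → + . Y] has the dot before Y: add [Y → . Y F], [Y → . + id T]

GOTO = { [A → + . Y], [T → + .], [Y → . + id T], [Y → . Y F] }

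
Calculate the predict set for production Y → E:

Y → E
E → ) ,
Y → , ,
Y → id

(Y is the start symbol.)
{ ')' }

PREDICT(Y → E) = (FIRST(RHS) \ {ε}) ∪ (FOLLOW(Y) if ε ∈ FIRST(RHS), i.e. RHS ⇒* ε)
FIRST(E) = { ')' }
FIRST(E) = { ')' }
ε ∉ FIRST(E), so FOLLOW(Y) is not added.
PREDICT(Y → E) = { ')' }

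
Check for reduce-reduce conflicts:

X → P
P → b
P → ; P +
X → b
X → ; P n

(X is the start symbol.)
A reduce-reduce conflict occurs when an LR(0) state has two complete items [A → α .] and [B → β .] — both call for a reduction, and with no lookahead the parser cannot choose between them.

Augment with X' → X and build the canonical LR(0) collection (I0 = CLOSURE({[X' → . X]}), then GOTO on every symbol after a dot until no new states appear). It has 11 states:
  I0: { [P → . ; P +], [P → . b], [X → . ; P n], [X → . P], [X → . b], [X' → . X] }  — shift
  I1: { [P → . ; P +], [P → . b], [P → ; . P +], [X → ; . P n] }  — shift
  I2: { [X → P .] }  — reduce
  I3: { [X' → X .] }  — accept
  I4: { [P → b .], [X → b .] }  — 2 reduces
  I5: { [P → . ; P +], [P → . b], [P → ; . P +] }  — shift
  I6: { [P → ; P . +], [X → ; P . n] }  — shift
  I7: { [P → b .] }  — reduce
  I8: { [P → ; P + .] }  — reduce
  I9: { [X → ; P n .] }  — reduce
  I10: { [P → ; P . +] }  — shift

I4 contains complete items [P → b .], [X → b .] — reduce-reduce conflict.

Answer: Yes — I4: [P → b .] vs [X → b .]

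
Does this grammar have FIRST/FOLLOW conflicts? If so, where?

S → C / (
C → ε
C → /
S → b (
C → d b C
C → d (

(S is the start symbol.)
A FIRST/FOLLOW conflict occurs when a non-terminal N has a nullable alternative N → β (β ⇒* ε) and another alternative N → α with FIRST(α) ∩ FOLLOW(N) ≠ ∅: on such a lookahead the parser cannot decide between expanding α and letting N vanish via β.

Nullable non-terminals: C.

C: nullable alternative(s) C → ε; FOLLOW(C) = { '/' }
  C → ε: FIRST \ {ε} = { } — this is the only nullable alternative, skip
  C → /: FIRST \ {ε} = { '/' } — overlaps FOLLOW(C) on { '/' }: CONFLICT
  C → d b C: FIRST \ {ε} = { 'd' } — disjoint from FOLLOW(C)
  C → d (: FIRST \ {ε} = { 'd' } — disjoint from FOLLOW(C)

S has no nullable alternative, so no FIRST/FOLLOW check is needed there.

So the grammar has 1 FIRST/FOLLOW conflict (marked CONFLICT above).

Answer: Yes. C → '/' with FOLLOW(C) on { '/' }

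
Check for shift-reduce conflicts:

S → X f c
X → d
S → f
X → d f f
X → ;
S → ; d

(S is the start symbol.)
A shift-reduce conflict occurs when an LR(0) state has both:
  - a complete (reduce) item [A → α .] (dot at the end), and
  - a shift item [B → β . c γ] (dot before a terminal).

Augment with S' → S and build the canonical LR(0) collection (I0 = CLOSURE({[S' → . S]}), then GOTO on every symbol after a dot until no new states appear). It has 11 states:
  I0: { [S → . ; d], [S → . X f c], [S → . f], [S' → . S], [X → . ;], [X → . d f f], [X → . d] }  — shift
  I1: { [S → ; . d], [X → ; .] }  — shift, reduce
  I2: { [S' → S .] }  — accept
  I3: { [S → X . f c] }  — shift
  I4: { [X → d . f f], [X → d .] }  — shift, reduce
  I5: { [S → f .] }  — reduce
  I6: { [X → d f . f] }  — shift
  I7: { [X → d f f .] }  — reduce
  I8: { [S → X f . c] }  — shift
  I9: { [S → X f c .] }  — reduce
  I10: { [S → ; d .] }  — reduce

I1 contains reduce item [X → ; .] and shift item [S → ; . d] — shift-reduce conflict.
I4 contains reduce item [X → d .] and shift item [X → d . f f] — shift-reduce conflict.

Answer: Yes — I1: [X → ; .] vs [S → ; . d]; I4: [X → d .] vs [X → d . f f]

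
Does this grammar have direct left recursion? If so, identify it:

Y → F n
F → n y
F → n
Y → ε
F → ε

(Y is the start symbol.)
No direct left recursion

Y → F n: starts with F
F → n y: starts with n
F → n: starts with n
Y → ε: starts with ε
F → ε: starts with ε

No direct left recursion found.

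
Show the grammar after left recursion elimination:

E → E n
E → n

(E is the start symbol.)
E → n E'
E' → n E'
E' → ε

E is directly left-recursive. The standard transformation for
  A → A α₁ | ... | A α_m | β₁ | ... | β_n
is
  A  → β₁ A' | ... | β_n A'
  A' → α₁ A' | ... | α_m A' | ε

E → n becomes E → n E'
E → E n becomes E' → n E'
Add E' → ε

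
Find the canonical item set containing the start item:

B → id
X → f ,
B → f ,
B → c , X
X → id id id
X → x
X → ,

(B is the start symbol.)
{ [B → . c , X], [B → . f ,], [B → . id], [B' → . B] }

First, augment the grammar with B' → B
I₀ = CLOSURE({ [B' → . B] }):
  [B' → . B] has the dot before B: add [B → . id], [B → . f ,], [B → . c , X]
No further items can be added.

I₀ = { [B → . c , X], [B → . f ,], [B → . id], [B' → . B] }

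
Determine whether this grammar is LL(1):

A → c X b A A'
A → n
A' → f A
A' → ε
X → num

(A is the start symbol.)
A grammar is LL(1) if for each non-terminal N with multiple productions, the predict sets of those productions are pairwise disjoint, where PREDICT(N → α) = (FIRST(α) \ {ε}) ∪ (FOLLOW(N) if α ⇒* ε).

Relevant sets:
  FOLLOW(A') = { $, 'f' }

For A:
  PREDICT(A → c X b A A') = { 'c' }
  PREDICT(A → n) = { 'n' }
For A':
  PREDICT(A' → f A) = { 'f' }
  PREDICT(A' → ε) = { $, 'f' }
X has a single production, so nothing to check there.

Conflict found: Predict set conflict for A': { 'f' }
The grammar is NOT LL(1).

Answer: No. Predict set conflict for A': { 'f' }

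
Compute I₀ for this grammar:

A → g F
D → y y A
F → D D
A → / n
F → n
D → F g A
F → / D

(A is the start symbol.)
First, augment the grammar with A' → A
I₀ = CLOSURE({ [A' → . A] }):
  [A' → . A] has the dot before A: add [A → . g F], [A → . / n]
No further items can be added.

I₀ = { [A → . / n], [A → . g F], [A' → . A] }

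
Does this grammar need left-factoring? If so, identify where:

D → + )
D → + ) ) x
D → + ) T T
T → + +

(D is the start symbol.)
Yes, D has productions with common prefix '+ )'

Left-factoring is needed when two productions for the same non-terminal
share a common prefix on the right-hand side.

Productions for D:
  D → + )
  D → + ) ) x
  D → + ) T T

Found common prefix '+ )' in productions for D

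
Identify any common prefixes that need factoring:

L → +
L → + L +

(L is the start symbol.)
Yes, L has productions with common prefix '+'

Left-factoring is needed when two productions for the same non-terminal
share a common prefix on the right-hand side.

Productions for L:
  L → +
  L → + L +

Found common prefix '+' in productions for L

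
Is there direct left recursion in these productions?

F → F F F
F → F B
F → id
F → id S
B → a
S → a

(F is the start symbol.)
F → F F F: LEFT RECURSIVE (starts with F)
F → F B: LEFT RECURSIVE (starts with F)
F → id: starts with id
F → id S: starts with id
B → a: starts with a
S → a: starts with a

The grammar has direct left recursion on: F.

Answer: Yes, F is left-recursive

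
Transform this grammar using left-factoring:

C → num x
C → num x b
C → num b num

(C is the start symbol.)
Left-factoring transforms A → αβ₁ | αβ₂ into A → αA' and A' → β₁ | β₂
(α is the longest common prefix among the alternatives). Repeat until
no nonterminal has two alternatives with a common prefix.

Round 1: C has alternatives sharing prefix 'num'. Introduce C': C → num C'
  Add: C' → x
  Add: C' → x b
  Add: C' → b num

Round 2: C' has alternatives sharing prefix 'x'. Introduce C'': C' → x C''
  Add: C'' → ε
  Add: C'' → b

No remaining common prefixes — done.

Resulting grammar:
C → num C'
C' → x C''
C'' → ε
C'' → b
C' → b num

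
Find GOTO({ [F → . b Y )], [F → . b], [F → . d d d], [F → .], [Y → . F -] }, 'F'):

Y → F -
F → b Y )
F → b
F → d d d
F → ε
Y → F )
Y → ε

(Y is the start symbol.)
GOTO(I, 'F') = CLOSURE({ [A → αX.β] : [A → α.Xβ] ∈ I, X = 'F' })

Items with dot before 'F', with the dot advanced:
  [Y → . F -] → [Y → F . -]
Closure adds nothing (no advanced item has the dot before a non-terminal).

GOTO = { [Y → F . -] }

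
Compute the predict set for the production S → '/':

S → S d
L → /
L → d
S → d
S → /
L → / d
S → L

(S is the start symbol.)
PREDICT(S → '/') = (FIRST(RHS) \ {ε}) ∪ (FOLLOW(S) if ε ∈ FIRST(RHS), i.e. RHS ⇒* ε)
FIRST('/') = { '/' }
ε ∉ FIRST('/'), so FOLLOW(S) is not added.
PREDICT(S → '/') = { '/' }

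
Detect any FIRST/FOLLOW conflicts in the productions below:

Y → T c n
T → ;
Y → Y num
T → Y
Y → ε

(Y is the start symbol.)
Nullable non-terminals: T, Y.
FIRST sets used below: FIRST(Y) = { ';', 'c', 'num', ε }, FIRST(T) = { ';', 'c', 'num', ε }

T: nullable alternative(s) T → Y; FOLLOW(T) = { 'c' }
  T → ;: FIRST \ {ε} = { ';' } — disjoint from FOLLOW(T)
  T → Y: FIRST \ {ε} = { ';', 'c', 'num' } — this is the only nullable alternative, skip

Y: nullable alternative(s) Y → ε; FOLLOW(Y) = { $, 'c', 'num' }
  Y → T c n: FIRST \ {ε} = { ';', 'c', 'num' } — overlaps FOLLOW(Y) on { 'c', 'num' }: CONFLICT
  Y → Y num: FIRST \ {ε} = { ';', 'c', 'num' } — overlaps FOLLOW(Y) on { 'c', 'num' }: CONFLICT
  Y → ε: FIRST \ {ε} = { } — this is the only nullable alternative, skip

So the grammar has 2 FIRST/FOLLOW conflicts (marked CONFLICT above).

Answer: Yes. Y → T c n with FOLLOW(Y) on { 'c', 'num' }; Y → Y num with FOLLOW(Y) on { 'c', 'num' }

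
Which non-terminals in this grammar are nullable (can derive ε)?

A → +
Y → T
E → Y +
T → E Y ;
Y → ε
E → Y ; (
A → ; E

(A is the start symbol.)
{ 'Y' }

ε-productions: Y → ε
So Y is immediately nullable.
No further non-terminal can be added: every production for the remaining non-terminals contains a terminal or a non-nullable non-terminal.
Nullable = { 'Y' }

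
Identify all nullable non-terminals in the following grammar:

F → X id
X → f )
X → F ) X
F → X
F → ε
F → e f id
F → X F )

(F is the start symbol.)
A non-terminal is nullable if it can derive ε (the empty string): either it has an ε-production, or it has a production whose right-hand side consists entirely of nullable non-terminals.

ε-productions: F → ε
So F is immediately nullable.
No further non-terminal can be added: every production for the remaining non-terminals contains a terminal or a non-nullable non-terminal.
Nullable = { 'F' }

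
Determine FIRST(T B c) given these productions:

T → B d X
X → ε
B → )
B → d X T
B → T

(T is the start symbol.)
{ ')', 'd' }

FIRST sets of the non-terminals involved (from the grammar, by fixed-point iteration):
  FIRST(T) = { ')', 'd' }

To compute FIRST(T B c), process the symbols left to right:
Symbol T is a non-terminal. Add FIRST(T) \ {ε} = { ')', 'd' }
T is not nullable (ε ∉ FIRST(T)), so stop here.
FIRST(T B c) = { ')', 'd' }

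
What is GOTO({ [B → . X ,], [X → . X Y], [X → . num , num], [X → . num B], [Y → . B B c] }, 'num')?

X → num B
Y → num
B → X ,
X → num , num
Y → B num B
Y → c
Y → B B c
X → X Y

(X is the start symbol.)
{ [B → . X ,], [X → . X Y], [X → . num , num], [X → . num B], [X → num . , num], [X → num . B] }

GOTO(I, 'num') = CLOSURE({ [A → αX.β] : [A → α.Xβ] ∈ I, X = 'num' })

Items with dot before 'num', with the dot advanced:
  [X → . num , num] → [X → num . , num]
  [X → . num B] → [X → num . B]
Closure of the advanced items:
  [X → num . B] has the dot before B: add [B → . X ,]
  [B → . X ,] has the dot before X: add [X → . num B], [X → . num , num], [X → . X Y]

GOTO = { [B → . X ,], [X → . X Y], [X → . num , num], [X → . num B], [X → num . , num], [X → num . B] }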